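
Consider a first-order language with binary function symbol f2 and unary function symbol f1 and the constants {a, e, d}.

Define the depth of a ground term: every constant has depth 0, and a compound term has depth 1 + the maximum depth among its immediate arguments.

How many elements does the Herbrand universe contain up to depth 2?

243

Write N_k for the number of ground terms of depth ≤ k. A term of depth ≤ k is either a constant or a function symbol applied to arguments of depth ≤ k−1, so N_k = 3 + N_{k-1}^2 + N_{k-1}.
N_0 = 3
N_1 = 3 + 3^2 + 3 = 15
N_2 = 3 + 15^2 + 15 = 243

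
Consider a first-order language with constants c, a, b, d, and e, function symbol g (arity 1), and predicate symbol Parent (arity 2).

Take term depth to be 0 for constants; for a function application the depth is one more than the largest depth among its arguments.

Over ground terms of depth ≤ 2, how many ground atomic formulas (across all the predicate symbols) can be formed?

225

First count ground terms of depth ≤ 2.
Count level by level. With function symbols g/1, the terms of depth ≤ k are the 5 constants together with each function applied to depth-≤(k−1) tuples, so N_k = 5 + N_{k-1}.
N_0 = 5
N_1 = 5 + 5 = 10
N_2 = 5 + 10 = 15
So |H| = 15.
Ground atoms are formed by filling each argument slot of a predicate with a term from H, so an r-ary predicate gives |H|^r atoms:
  Parent: 15^2 = 225
Total ground atoms: 225.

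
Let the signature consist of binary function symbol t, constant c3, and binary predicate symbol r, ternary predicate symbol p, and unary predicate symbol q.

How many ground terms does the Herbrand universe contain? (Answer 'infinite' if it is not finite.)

infinite

The signature has at least one function symbol (t, arity 2) and at least one constant (c3).
Iterating t gives infinitely many distinct ground terms: c3, t(c3, c3), t(t(c3, c3), t(c3, c3)), ...
So the Herbrand universe is infinite.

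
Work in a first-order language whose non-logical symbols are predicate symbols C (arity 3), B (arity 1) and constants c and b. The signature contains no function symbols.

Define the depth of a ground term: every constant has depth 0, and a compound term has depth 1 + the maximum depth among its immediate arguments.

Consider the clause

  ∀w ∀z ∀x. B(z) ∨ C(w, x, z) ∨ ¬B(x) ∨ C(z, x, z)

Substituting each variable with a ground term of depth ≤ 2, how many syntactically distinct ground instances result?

Ground terms of depth ≤ 2:
  With no function symbols every ground term is a constant, so there are exactly 2 ground terms at every depth bound.
  N_0 = 2
  N_1 = 2
  N_2 = 2
  Explicitly: c, b.
So there are 2 ground terms available for substitution.
The clause has 3 distinct variables (w, z, x), each appearing in the body. In the free term algebra distinct substitutions yield syntactically distinct ground instances.
Number of ground instances = 2^3 = 8.

8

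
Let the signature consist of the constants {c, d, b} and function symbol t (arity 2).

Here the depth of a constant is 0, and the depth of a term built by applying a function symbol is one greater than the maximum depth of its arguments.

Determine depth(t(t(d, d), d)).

2

depth(t(d, d)) = 1 + max(0, 0) = 1
depth(t(t(d, d), d)) = 1 + max(1, 0) = 2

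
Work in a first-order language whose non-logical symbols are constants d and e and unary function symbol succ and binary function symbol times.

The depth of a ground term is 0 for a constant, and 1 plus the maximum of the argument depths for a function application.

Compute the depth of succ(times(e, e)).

depth(times(e, e)) = 1 + max(0, 0) = 1
depth(succ(times(e, e))) = 1 + depth(times(e, e)) = 1 + 1 = 2

2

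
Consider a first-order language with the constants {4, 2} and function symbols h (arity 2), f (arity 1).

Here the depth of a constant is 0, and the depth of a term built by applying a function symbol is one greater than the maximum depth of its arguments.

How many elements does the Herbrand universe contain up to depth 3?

5552

Let N_k = |{terms of depth ≤ k}|. Then N_0 = 2 and N_k = 2 + N_{k-1}^2 + N_{k-1} for k ≥ 1 (one summand per function symbol, arity giving the exponent).
N_0 = 2
N_1 = 2 + 2^2 + 2 = 8
N_2 = 2 + 8^2 + 8 = 74
N_3 = 2 + 74^2 + 74 = 5552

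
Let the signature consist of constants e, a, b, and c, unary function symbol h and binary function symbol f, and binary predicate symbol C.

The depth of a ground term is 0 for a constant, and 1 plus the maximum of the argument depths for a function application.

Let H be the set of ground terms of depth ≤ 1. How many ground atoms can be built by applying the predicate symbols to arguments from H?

First count ground terms of depth ≤ 1.
Count level by level. With function symbols h/1, f/2, the terms of depth ≤ k are the 4 constants together with each function applied to depth-≤(k−1) tuples, so N_k = 4 + N_{k-1} + N_{k-1}^2.
N_0 = 4
N_1 = 4 + 4 + 4^2 = 24
So |H| = 24.
Each predicate of arity r yields |H|^r ground atoms (one per choice of an r-tuple from H):
  C: 24^2 = 576
Total ground atoms: 576.

576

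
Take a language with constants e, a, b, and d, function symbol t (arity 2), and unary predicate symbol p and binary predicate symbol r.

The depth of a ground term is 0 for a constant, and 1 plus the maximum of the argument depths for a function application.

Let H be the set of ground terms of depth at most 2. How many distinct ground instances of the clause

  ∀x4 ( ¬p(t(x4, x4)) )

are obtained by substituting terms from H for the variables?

Ground terms of depth ≤ 2:
  Count level by level. With function symbols t/2, the terms of depth ≤ k are the 4 constants together with each function applied to depth-≤(k−1) tuples, so N_k = 4 + N_{k-1}^2.
  N_0 = 4
  N_1 = 4 + 4^2 = 20
  N_2 = 4 + 20^2 = 404
So there are 404 ground terms available for substitution.
The body mentions the single quantified variable x4; since ground terms form a free algebra, no two substitutions collapse to the same formula.
Number of ground instances = 404.

404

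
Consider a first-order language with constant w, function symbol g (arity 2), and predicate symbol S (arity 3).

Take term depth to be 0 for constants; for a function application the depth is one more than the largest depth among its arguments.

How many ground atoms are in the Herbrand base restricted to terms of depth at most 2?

First count ground terms of depth ≤ 2.
Write N_k for the number of ground terms of depth ≤ k. A term of depth ≤ k is either a constant or a function symbol applied to arguments of depth ≤ k−1, so N_k = 1 + N_{k-1}^2.
N_0 = 1
N_1 = 1 + 1^2 = 2
N_2 = 1 + 2^2 = 5
So |H| = 5.
Ground atoms are formed by filling each argument slot of a predicate with a term from H, so an r-ary predicate gives |H|^r atoms:
  S: 5^3 = 125
Total ground atoms: 125.

125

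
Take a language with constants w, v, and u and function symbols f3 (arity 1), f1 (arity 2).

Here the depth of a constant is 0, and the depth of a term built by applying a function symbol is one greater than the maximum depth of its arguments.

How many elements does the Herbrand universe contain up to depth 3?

59295

Write N_k for the number of ground terms of depth ≤ k. A term of depth ≤ k is either a constant or a function symbol applied to arguments of depth ≤ k−1, so N_k = 3 + N_{k-1} + N_{k-1}^2.
N_0 = 3
N_1 = 3 + 3 + 3^2 = 15
N_2 = 3 + 15 + 15^2 = 243
N_3 = 3 + 243 + 243^2 = 59295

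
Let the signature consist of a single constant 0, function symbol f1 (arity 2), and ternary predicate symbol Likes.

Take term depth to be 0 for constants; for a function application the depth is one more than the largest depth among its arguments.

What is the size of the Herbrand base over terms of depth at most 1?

First count ground terms of depth ≤ 1.
Write N_k for the number of ground terms of depth ≤ k. A term of depth ≤ k is either a constant or a function symbol applied to arguments of depth ≤ k−1, so N_k = 1 + N_{k-1}^2.
N_0 = 1
N_1 = 1 + 1^2 = 2
So |H| = 2.
Each predicate of arity r yields |H|^r ground atoms (one per choice of an r-tuple from H):
  Likes: 2^3 = 8
Total ground atoms: 8.

8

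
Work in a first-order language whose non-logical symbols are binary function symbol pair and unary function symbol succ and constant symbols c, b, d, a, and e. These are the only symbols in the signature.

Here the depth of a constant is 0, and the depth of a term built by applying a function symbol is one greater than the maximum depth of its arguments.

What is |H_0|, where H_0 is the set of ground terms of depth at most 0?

Let N_k count ground terms of depth at most k. Each non-constant term of depth ≤ k is some function symbol applied to depth-≤(k−1) arguments, giving N_k = 5 + N_{k-1}^2 + N_{k-1}.
N_0 = 5

5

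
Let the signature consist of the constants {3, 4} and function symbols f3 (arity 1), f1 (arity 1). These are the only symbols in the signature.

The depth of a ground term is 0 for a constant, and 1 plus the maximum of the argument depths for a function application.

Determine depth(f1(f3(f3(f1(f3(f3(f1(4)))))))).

depth(f1(4)) = 1 + depth(4) = 1 + 0 = 1
depth(f3(f1(4))) = 1 + depth(f1(4)) = 1 + 1 = 2
depth(f3(f3(f1(4)))) = 1 + depth(f3(f1(4))) = 1 + 2 = 3
depth(f1(f3(f3(f1(4))))) = 1 + depth(f3(f3(f1(4)))) = 1 + 3 = 4
depth(f3(f1(f3(f3(f1(4)))))) = 1 + depth(f1(f3(f3(f1(4))))) = 1 + 4 = 5
depth(f3(f3(f1(f3(f3(f1(4))))))) = 1 + depth(f3(f1(f3(f3(f1(4)))))) = 1 + 5 = 6
depth(f1(f3(f3(f1(f3(f3(f1(4)))))))) = 1 + depth(f3(f3(f1(f3(f3(f1(4))))))) = 1 + 6 = 7

7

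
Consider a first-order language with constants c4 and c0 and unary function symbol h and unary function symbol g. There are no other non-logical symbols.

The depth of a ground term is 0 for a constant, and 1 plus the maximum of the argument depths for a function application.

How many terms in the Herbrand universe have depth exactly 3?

16

Let N_k count ground terms of depth at most k. Each non-constant term of depth ≤ k is some function symbol applied to depth-≤(k−1) arguments, giving N_k = 2 + N_{k-1} + N_{k-1}.
N_0 = 2
N_1 = 2 + 2 + 2 = 6
N_2 = 2 + 6 + 6 = 14
N_3 = 2 + 14 + 14 = 30
Terms of depth exactly 3: N_3 − N_2 = 30 − 14 = 16.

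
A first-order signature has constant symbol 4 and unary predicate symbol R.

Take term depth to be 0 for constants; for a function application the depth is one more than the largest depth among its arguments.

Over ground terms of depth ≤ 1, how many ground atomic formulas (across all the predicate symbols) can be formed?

1

First count ground terms of depth ≤ 1.
With no function symbols every ground term is a constant, so there is exactly 1 ground term at every depth bound.
N_0 = 1
N_1 = 1
So |H| = 1.
Ground atoms are formed by filling each argument slot of a predicate with a term from H, so an r-ary predicate gives |H|^r atoms:
  R: 1
Total ground atoms: 1.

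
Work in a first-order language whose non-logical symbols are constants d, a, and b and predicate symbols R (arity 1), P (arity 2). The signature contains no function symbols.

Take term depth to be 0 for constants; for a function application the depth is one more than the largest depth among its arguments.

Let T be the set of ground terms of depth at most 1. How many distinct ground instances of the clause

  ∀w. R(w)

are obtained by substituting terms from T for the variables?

3

Ground terms of depth ≤ 1:
  With no function symbols every ground term is a constant, so there are exactly 3 ground terms at every depth bound.
  N_0 = 3
  N_1 = 3
So there are 3 ground terms available for substitution.
The variable w ranges independently over the available ground terms, and distinct assignments produce distinct instances.
Number of ground instances = 3.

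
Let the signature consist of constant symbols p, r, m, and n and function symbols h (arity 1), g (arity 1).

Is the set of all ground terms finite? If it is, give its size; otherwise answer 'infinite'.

infinite

The signature has at least one function symbol (h, arity 1) and at least one constant (p).
Iterating h gives infinitely many distinct ground terms: p, h(p), h(h(p)), ...
So the Herbrand universe is infinite.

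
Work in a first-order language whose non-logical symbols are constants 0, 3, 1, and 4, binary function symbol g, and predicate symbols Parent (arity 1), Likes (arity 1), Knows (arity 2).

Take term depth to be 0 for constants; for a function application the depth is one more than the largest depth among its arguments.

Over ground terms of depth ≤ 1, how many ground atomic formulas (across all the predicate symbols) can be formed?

440

First count ground terms of depth ≤ 1.
Let N_k count ground terms of depth at most k. Each non-constant term of depth ≤ k is some function symbol applied to depth-≤(k−1) arguments, giving N_k = 4 + N_{k-1}^2.
N_0 = 4
N_1 = 4 + 4^2 = 20
So |H| = 20.
Ground atoms are formed by filling each argument slot of a predicate with a term from H, so an r-ary predicate gives |H|^r atoms:
  Parent: 20;  Likes: 20;  Knows: 20^2 = 400
Total ground atoms: 20 + 20 + 400 = 440.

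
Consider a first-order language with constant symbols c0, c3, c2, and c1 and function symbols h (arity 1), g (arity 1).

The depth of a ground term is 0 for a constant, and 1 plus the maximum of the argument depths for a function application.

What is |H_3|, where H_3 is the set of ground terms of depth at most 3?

60

Let N_k = |{terms of depth ≤ k}|. Then N_0 = 4 and N_k = 4 + N_{k-1} + N_{k-1} for k ≥ 1 (one summand per function symbol, arity giving the exponent).
N_0 = 4
N_1 = 4 + 4 + 4 = 12
N_2 = 4 + 12 + 12 = 28
N_3 = 4 + 28 + 28 = 60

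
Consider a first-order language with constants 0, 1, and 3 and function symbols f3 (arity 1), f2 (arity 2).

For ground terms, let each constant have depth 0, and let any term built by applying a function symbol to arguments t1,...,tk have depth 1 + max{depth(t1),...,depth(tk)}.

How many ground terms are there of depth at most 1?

Write N_k for the number of ground terms of depth ≤ k. A term of depth ≤ k is either a constant or a function symbol applied to arguments of depth ≤ k−1, so N_k = 3 + N_{k-1} + N_{k-1}^2.
N_0 = 3
N_1 = 3 + 3 + 3^2 = 15

15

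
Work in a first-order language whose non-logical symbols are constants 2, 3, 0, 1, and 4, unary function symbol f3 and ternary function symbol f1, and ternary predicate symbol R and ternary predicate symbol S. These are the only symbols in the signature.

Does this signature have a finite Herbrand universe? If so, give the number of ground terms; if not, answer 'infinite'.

The signature has at least one function symbol (f3, arity 1) and at least one constant (2).
Iterating f3 gives infinitely many distinct ground terms: 2, f3(2), f3(f3(2)), ...
So the Herbrand universe is infinite.

infinite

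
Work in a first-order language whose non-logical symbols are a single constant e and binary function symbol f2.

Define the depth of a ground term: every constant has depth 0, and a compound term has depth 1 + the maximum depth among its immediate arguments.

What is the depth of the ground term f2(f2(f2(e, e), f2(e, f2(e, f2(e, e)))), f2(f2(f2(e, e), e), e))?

depth(f2(e, e)) = 1 + max(0, 0) = 1
depth(f2(e, f2(e, e))) = 1 + max(0, 1) = 2
depth(f2(e, f2(e, f2(e, e)))) = 1 + max(0, 2) = 3
depth(f2(f2(e, e), f2(e, f2(e, f2(e, e))))) = 1 + max(1, 3) = 4
depth(f2(f2(e, e), e)) = 1 + max(1, 0) = 2
depth(f2(f2(f2(e, e), e), e)) = 1 + max(2, 0) = 3
depth(f2(f2(f2(e, e), f2(e, f2(e, f2(e, e)))), f2(f2(f2(e, e), e), e))) = 1 + max(4, 3) = 5

5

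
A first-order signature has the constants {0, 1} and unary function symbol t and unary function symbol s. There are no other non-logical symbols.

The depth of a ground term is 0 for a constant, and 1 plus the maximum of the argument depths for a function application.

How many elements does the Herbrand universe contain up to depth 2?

14

Let N_k = |{terms of depth ≤ k}|. Then N_0 = 2 and N_k = 2 + N_{k-1} + N_{k-1} for k ≥ 1 (one summand per function symbol, arity giving the exponent).
N_0 = 2
N_1 = 2 + 2 + 2 = 6
N_2 = 2 + 6 + 6 = 14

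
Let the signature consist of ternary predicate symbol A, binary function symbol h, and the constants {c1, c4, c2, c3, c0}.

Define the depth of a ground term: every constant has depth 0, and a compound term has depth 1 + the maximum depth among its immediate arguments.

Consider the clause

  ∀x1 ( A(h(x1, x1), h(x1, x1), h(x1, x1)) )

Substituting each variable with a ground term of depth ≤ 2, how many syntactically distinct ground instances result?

905

Ground terms of depth ≤ 2:
  Let N_k = |{terms of depth ≤ k}|. Then N_0 = 5 and N_k = 5 + N_{k-1}^2 for k ≥ 1 (one summand per function symbol, arity giving the exponent).
  N_0 = 5
  N_1 = 5 + 5^2 = 30
  N_2 = 5 + 30^2 = 905
So there are 905 ground terms available for substitution.
The clause has 1 distinct variable (x1), which appears in the body. In the free term algebra distinct substitutions yield syntactically distinct ground instances.
Number of ground instances = 905.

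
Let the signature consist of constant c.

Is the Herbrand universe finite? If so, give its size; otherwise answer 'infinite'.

1

There are no function symbols, so the only ground term is the single constant.
The Herbrand universe is {c}, finite with 1 element.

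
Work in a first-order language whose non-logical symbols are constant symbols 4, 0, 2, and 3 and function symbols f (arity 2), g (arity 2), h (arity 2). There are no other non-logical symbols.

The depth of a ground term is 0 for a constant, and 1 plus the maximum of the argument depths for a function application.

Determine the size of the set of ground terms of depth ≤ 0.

4

Write N_k for the number of ground terms of depth ≤ k. A term of depth ≤ k is either a constant or a function symbol applied to arguments of depth ≤ k−1, so N_k = 4 + N_{k-1}^2 + N_{k-1}^2 + N_{k-1}^2.
N_0 = 4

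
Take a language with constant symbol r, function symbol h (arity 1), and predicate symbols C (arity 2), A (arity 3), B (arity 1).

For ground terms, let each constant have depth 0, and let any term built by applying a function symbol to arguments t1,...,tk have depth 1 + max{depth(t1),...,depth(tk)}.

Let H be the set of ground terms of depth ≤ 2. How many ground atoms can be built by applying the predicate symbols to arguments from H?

39

First count ground terms of depth ≤ 2.
Count level by level. With function symbols h/1, the terms of depth ≤ k are the 1 constant together with each function applied to depth-≤(k−1) tuples, so N_k = 1 + N_{k-1}.
N_0 = 1
N_1 = 1 + 1 = 2
N_2 = 1 + 2 = 3
Explicitly: r, h(r), h(h(r)).
So |H| = 3.
Ground atoms are formed by filling each argument slot of a predicate with a term from H, so an r-ary predicate gives |H|^r atoms:
  C: 3^2 = 9;  A: 3^3 = 27;  B: 3
Total ground atoms: 9 + 27 + 3 = 39.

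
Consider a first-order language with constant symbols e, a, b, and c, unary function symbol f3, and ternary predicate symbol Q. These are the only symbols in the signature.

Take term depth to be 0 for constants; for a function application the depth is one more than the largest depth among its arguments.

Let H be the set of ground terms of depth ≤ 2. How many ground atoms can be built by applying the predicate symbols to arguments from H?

1728

First count ground terms of depth ≤ 2.
Count level by level. With function symbols f3/1, the terms of depth ≤ k are the 4 constants together with each function applied to depth-≤(k−1) tuples, so N_k = 4 + N_{k-1}.
N_0 = 4
N_1 = 4 + 4 = 8
N_2 = 4 + 8 = 12
So |H| = 12.
Each predicate of arity r yields |H|^r ground atoms (one per choice of an r-tuple from H):
  Q: 12^3 = 1728
Total ground atoms: 1728.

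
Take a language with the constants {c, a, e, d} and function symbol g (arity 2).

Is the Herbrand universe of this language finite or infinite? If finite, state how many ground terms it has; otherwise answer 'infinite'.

infinite

The signature has at least one function symbol (g, arity 2) and at least one constant (c).
Iterating g gives infinitely many distinct ground terms: c, g(c, c), g(g(c, c), g(c, c)), ...
So the Herbrand universe is infinite.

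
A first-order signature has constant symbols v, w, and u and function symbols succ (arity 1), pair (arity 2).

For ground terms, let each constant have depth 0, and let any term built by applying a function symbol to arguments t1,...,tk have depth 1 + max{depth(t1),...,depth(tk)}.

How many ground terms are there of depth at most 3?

Let N_k = |{terms of depth ≤ k}|. Then N_0 = 3 and N_k = 3 + N_{k-1} + N_{k-1}^2 for k ≥ 1 (one summand per function symbol, arity giving the exponent).
N_0 = 3
N_1 = 3 + 3 + 3^2 = 15
N_2 = 3 + 15 + 15^2 = 243
N_3 = 3 + 243 + 243^2 = 59295

59295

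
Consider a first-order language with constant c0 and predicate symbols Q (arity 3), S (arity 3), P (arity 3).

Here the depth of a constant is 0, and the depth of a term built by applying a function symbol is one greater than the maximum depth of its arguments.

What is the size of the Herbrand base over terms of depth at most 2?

3

First count ground terms of depth ≤ 2.
With no function symbols every ground term is a constant, so there is exactly 1 ground term at every depth bound.
N_0 = 1
N_1 = 1
N_2 = 1
Explicitly: c0.
So |H| = 1.
A ground atom is a predicate applied to a tuple of terms from H, so the count is the sum over predicates of |H|^arity:
  Q: 1^3 = 1;  S: 1^3 = 1;  P: 1^3 = 1
Total ground atoms: 1 + 1 + 1 = 3.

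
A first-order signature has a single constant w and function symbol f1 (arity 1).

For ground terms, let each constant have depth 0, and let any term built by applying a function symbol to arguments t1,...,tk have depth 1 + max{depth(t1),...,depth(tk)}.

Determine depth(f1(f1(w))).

depth(f1(w)) = 1 + depth(w) = 1 + 0 = 1
depth(f1(f1(w))) = 1 + depth(f1(w)) = 1 + 1 = 2

2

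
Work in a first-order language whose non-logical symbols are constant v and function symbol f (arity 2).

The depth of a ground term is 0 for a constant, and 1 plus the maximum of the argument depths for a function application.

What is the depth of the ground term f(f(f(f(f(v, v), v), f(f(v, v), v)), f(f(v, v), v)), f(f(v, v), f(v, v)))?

5

depth(f(v, v)) = 1 + max(0, 0) = 1
depth(f(f(v, v), v)) = 1 + max(1, 0) = 2
depth(f(f(f(v, v), v), f(f(v, v), v))) = 1 + max(2, 2) = 3
depth(f(f(f(f(v, v), v), f(f(v, v), v)), f(f(v, v), v))) = 1 + max(3, 2) = 4
depth(f(f(v, v), f(v, v))) = 1 + max(1, 1) = 2
depth(f(f(f(f(f(v, v), v), f(f(v, v), v)), f(f(v, v), v)), f(f(v, v), f(v, v)))) = 1 + max(4, 2) = 5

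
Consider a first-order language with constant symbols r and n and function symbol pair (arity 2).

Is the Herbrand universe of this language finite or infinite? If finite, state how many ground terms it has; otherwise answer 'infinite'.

infinite

The signature has at least one function symbol (pair, arity 2) and at least one constant (r).
Iterating pair gives infinitely many distinct ground terms: r, pair(r, r), pair(pair(r, r), pair(r, r)), ...
So the Herbrand universe is infinite.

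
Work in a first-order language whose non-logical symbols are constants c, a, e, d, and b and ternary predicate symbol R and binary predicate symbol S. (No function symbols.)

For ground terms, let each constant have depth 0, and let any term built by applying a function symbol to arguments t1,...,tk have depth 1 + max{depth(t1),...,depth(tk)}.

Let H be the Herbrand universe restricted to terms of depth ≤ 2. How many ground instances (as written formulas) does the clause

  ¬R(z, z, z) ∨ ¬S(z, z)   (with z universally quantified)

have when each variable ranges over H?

Ground terms of depth ≤ 2:
  With no function symbols every ground term is a constant, so there are exactly 5 ground terms at every depth bound.
  N_0 = 5
  N_1 = 5
  N_2 = 5
So there are 5 ground terms available for substitution.
The variable z ranges independently over the available ground terms, and distinct assignments produce distinct instances.
Number of ground instances = 5.

5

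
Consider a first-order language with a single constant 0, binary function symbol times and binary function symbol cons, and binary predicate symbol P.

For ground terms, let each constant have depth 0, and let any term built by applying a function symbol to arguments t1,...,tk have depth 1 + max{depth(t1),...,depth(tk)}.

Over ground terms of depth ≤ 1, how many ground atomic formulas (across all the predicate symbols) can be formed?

9

First count ground terms of depth ≤ 1.
Write N_k for the number of ground terms of depth ≤ k. A term of depth ≤ k is either a constant or a function symbol applied to arguments of depth ≤ k−1, so N_k = 1 + N_{k-1}^2 + N_{k-1}^2.
N_0 = 1
N_1 = 1 + 1^2 + 1^2 = 3
So |H| = 3.
For each predicate symbol, the number of ground atoms is |H| raised to its arity; summing:
  P: 3^2 = 9
Total ground atoms: 9.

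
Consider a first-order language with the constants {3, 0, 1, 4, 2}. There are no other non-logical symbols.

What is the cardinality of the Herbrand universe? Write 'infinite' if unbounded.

There are no function symbols, so every ground term is one of the 5 constants.
The Herbrand universe is {3, 0, 1, 4, 2}, which is finite with 5 elements.

5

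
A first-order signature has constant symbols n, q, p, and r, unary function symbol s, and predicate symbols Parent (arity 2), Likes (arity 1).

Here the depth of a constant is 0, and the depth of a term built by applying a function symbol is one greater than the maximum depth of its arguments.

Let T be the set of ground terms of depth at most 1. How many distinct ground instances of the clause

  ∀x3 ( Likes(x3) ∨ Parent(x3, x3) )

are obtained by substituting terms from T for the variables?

8

Ground terms of depth ≤ 1:
  Count level by level. With function symbols s/1, the terms of depth ≤ k are the 4 constants together with each function applied to depth-≤(k−1) tuples, so N_k = 4 + N_{k-1}.
  N_0 = 4
  N_1 = 4 + 4 = 8
  Explicitly: n, q, p, r, s(n), s(q), s(p), s(r).
So there are 8 ground terms available for substitution.
There is 1 variable to instantiate (x3),  occurring in at least one literal, so different choices give different ground instances.
Number of ground instances = 8.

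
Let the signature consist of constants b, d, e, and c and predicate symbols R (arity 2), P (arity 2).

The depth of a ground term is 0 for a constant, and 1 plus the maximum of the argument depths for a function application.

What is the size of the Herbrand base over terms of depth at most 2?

32

First count ground terms of depth ≤ 2.
With no function symbols every ground term is a constant, so there are exactly 4 ground terms at every depth bound.
N_0 = 4
N_1 = 4
N_2 = 4
So |H| = 4.
Ground atoms are formed by filling each argument slot of a predicate with a term from H, so an r-ary predicate gives |H|^r atoms:
  R: 4^2 = 16;  P: 4^2 = 16
Total ground atoms: 16 + 16 = 32.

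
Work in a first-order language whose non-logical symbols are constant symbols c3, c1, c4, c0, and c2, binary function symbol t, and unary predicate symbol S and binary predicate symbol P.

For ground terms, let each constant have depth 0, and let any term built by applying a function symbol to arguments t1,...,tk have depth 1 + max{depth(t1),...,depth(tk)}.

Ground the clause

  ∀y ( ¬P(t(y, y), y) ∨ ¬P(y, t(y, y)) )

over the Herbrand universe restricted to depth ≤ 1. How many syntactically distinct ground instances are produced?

30

Ground terms of depth ≤ 1:
  Let N_k count ground terms of depth at most k. Each non-constant term of depth ≤ k is some function symbol applied to depth-≤(k−1) arguments, giving N_k = 5 + N_{k-1}^2.
  N_0 = 5
  N_1 = 5 + 5^2 = 30
So there are 30 ground terms available for substitution.
The body mentions the single quantified variable y; since ground terms form a free algebra, no two substitutions collapse to the same formula.
Number of ground instances = 30.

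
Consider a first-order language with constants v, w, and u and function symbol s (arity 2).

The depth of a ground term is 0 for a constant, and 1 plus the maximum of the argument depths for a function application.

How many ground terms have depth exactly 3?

21465

Let N_k = |{terms of depth ≤ k}|. Then N_0 = 3 and N_k = 3 + N_{k-1}^2 for k ≥ 1 (one summand per function symbol, arity giving the exponent).
N_0 = 3
N_1 = 3 + 3^2 = 12
N_2 = 3 + 12^2 = 147
N_3 = 3 + 147^2 = 21612
Terms of depth exactly 3: N_3 − N_2 = 21612 − 147 = 21465.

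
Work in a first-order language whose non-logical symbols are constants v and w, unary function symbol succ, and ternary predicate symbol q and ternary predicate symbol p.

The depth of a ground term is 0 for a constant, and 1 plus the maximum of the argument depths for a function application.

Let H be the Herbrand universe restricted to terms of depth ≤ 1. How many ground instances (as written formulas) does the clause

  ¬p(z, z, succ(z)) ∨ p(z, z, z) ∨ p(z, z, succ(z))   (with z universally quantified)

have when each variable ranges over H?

Ground terms of depth ≤ 1:
  Count level by level. With function symbols succ/1, the terms of depth ≤ k are the 2 constants together with each function applied to depth-≤(k−1) tuples, so N_k = 2 + N_{k-1}.
  N_0 = 2
  N_1 = 2 + 2 = 4
So there are 4 ground terms available for substitution.
There is 1 variable to instantiate (z),  occurring in at least one literal, so different choices give different ground instances.
Number of ground instances = 4.

4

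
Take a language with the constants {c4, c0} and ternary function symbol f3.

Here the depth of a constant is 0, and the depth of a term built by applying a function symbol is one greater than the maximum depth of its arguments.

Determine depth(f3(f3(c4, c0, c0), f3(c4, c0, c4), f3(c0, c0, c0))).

2

depth(f3(c4, c0, c0)) = 1 + max(0, 0, 0) = 1
depth(f3(c4, c0, c4)) = 1 + max(0, 0, 0) = 1
depth(f3(c0, c0, c0)) = 1 + max(0, 0, 0) = 1
depth(f3(f3(c4, c0, c0), f3(c4, c0, c4), f3(c0, c0, c0))) = 1 + max(1, 1, 1) = 2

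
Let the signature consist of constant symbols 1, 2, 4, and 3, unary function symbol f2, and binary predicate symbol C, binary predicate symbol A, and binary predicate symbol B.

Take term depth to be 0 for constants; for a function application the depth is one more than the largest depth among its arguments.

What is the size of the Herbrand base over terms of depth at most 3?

First count ground terms of depth ≤ 3.
If N_k denotes the number of depth-≤k ground terms, the 4 constants give N_0 = 4, and each function symbol of arity r contributes N_{k-1}^r new terms at level k: N_k = 4 + N_{k-1}.
N_0 = 4
N_1 = 4 + 4 = 8
N_2 = 4 + 8 = 12
N_3 = 4 + 12 = 16
So |H| = 16.
A ground atom is a predicate applied to a tuple of terms from H, so the count is the sum over predicates of |H|^arity:
  C: 16^2 = 256;  A: 16^2 = 256;  B: 16^2 = 256
Total ground atoms: 256 + 256 + 256 = 768.

768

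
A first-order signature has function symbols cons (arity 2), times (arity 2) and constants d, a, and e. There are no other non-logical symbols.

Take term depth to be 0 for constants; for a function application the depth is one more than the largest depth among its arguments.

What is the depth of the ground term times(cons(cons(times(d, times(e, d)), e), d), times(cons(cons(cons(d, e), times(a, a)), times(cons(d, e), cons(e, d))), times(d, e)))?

depth(times(e, d)) = 1 + max(0, 0) = 1
depth(times(d, times(e, d))) = 1 + max(0, 1) = 2
depth(cons(times(d, times(e, d)), e)) = 1 + max(2, 0) = 3
depth(cons(cons(times(d, times(e, d)), e), d)) = 1 + max(3, 0) = 4
depth(cons(d, e)) = 1 + max(0, 0) = 1
depth(times(a, a)) = 1 + max(0, 0) = 1
depth(cons(cons(d, e), times(a, a))) = 1 + max(1, 1) = 2
depth(cons(e, d)) = 1 + max(0, 0) = 1
depth(times(cons(d, e), cons(e, d))) = 1 + max(1, 1) = 2
depth(cons(cons(cons(d, e), times(a, a)), times(cons(d, e), cons(e, d)))) = 1 + max(2, 2) = 3
depth(times(d, e)) = 1 + max(0, 0) = 1
depth(times(cons(cons(cons(d, e), times(a, a)), times(cons(d, e), cons(e, d))), times(d, e))) = 1 + max(3, 1) = 4
depth(times(cons(cons(times(d, times(e, d)), e), d), times(cons(cons(cons(d, e), times(a, a)), times(cons(d, e), cons(e, d))), times(d, e)))) = 1 + max(4, 4) = 5

5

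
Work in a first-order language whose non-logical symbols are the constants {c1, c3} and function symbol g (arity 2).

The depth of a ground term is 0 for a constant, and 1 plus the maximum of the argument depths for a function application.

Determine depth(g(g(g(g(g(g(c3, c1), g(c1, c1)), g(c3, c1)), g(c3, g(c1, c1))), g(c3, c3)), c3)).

6

depth(g(c3, c1)) = 1 + max(0, 0) = 1
depth(g(c1, c1)) = 1 + max(0, 0) = 1
depth(g(g(c3, c1), g(c1, c1))) = 1 + max(1, 1) = 2
depth(g(g(g(c3, c1), g(c1, c1)), g(c3, c1))) = 1 + max(2, 1) = 3
depth(g(c3, g(c1, c1))) = 1 + max(0, 1) = 2
depth(g(g(g(g(c3, c1), g(c1, c1)), g(c3, c1)), g(c3, g(c1, c1)))) = 1 + max(3, 2) = 4
depth(g(c3, c3)) = 1 + max(0, 0) = 1
depth(g(g(g(g(g(c3, c1), g(c1, c1)), g(c3, c1)), g(c3, g(c1, c1))), g(c3, c3))) = 1 + max(4, 1) = 5
depth(g(g(g(g(g(g(c3, c1), g(c1, c1)), g(c3, c1)), g(c3, g(c1, c1))), g(c3, c3)), c3)) = 1 + max(5, 0) = 6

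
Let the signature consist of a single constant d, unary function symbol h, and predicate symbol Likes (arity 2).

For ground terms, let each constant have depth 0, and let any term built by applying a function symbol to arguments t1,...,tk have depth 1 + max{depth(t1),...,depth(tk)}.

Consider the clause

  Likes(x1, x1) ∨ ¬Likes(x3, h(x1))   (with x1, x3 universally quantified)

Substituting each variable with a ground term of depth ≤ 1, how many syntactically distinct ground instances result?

4

Ground terms of depth ≤ 1:
  Count level by level. With function symbols h/1, the terms of depth ≤ k are the 1 constant together with each function applied to depth-≤(k−1) tuples, so N_k = 1 + N_{k-1}.
  N_0 = 1
  N_1 = 1 + 1 = 2
  Explicitly: d, h(d).
So there are 2 ground terms available for substitution.
Each of x1, x3 ranges independently over the available ground terms, and distinct assignments produce distinct instances.
Number of ground instances = 2^2 = 4.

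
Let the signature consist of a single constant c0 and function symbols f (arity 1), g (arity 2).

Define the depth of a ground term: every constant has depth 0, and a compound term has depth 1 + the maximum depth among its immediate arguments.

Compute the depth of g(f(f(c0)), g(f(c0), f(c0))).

depth(f(c0)) = 1 + depth(c0) = 1 + 0 = 1
depth(f(f(c0))) = 1 + depth(f(c0)) = 1 + 1 = 2
depth(g(f(c0), f(c0))) = 1 + max(1, 1) = 2
depth(g(f(f(c0)), g(f(c0), f(c0)))) = 1 + max(2, 2) = 3

3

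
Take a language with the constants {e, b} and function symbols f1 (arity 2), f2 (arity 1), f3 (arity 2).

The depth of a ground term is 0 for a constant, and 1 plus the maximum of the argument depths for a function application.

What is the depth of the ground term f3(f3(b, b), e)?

depth(f3(b, b)) = 1 + max(0, 0) = 1
depth(f3(f3(b, b), e)) = 1 + max(1, 0) = 2

2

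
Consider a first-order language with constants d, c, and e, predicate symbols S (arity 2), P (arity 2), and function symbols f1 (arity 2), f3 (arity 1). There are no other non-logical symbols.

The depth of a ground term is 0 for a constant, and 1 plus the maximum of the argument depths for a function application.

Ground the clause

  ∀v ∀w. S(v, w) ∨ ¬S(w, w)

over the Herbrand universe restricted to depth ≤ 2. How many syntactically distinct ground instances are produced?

59049

Ground terms of depth ≤ 2:
  If N_k denotes the number of depth-≤k ground terms, the 3 constants give N_0 = 3, and each function symbol of arity r contributes N_{k-1}^r new terms at level k: N_k = 3 + N_{k-1}^2 + N_{k-1}.
  N_0 = 3
  N_1 = 3 + 3^2 + 3 = 15
  N_2 = 3 + 15^2 + 15 = 243
So there are 243 ground terms available for substitution.
The body mentions every one of the 2 quantified variables; since ground terms form a free algebra, no two substitutions collapse to the same formula.
Number of ground instances = 243^2 = 59049.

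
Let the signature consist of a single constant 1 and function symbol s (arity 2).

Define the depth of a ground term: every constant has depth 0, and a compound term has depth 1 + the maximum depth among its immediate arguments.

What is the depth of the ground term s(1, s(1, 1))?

depth(s(1, 1)) = 1 + max(0, 0) = 1
depth(s(1, s(1, 1))) = 1 + max(0, 1) = 2

2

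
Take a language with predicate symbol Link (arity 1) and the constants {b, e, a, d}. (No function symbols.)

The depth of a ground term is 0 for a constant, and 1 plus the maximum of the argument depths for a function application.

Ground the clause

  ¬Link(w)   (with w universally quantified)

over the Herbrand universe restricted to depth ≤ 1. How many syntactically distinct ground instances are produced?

Ground terms of depth ≤ 1:
  With no function symbols every ground term is a constant, so there are exactly 4 ground terms at every depth bound.
  N_0 = 4
  N_1 = 4
  Explicitly: b, e, a, d.
So there are 4 ground terms available for substitution.
The body mentions the single quantified variable w; since ground terms form a free algebra, no two substitutions collapse to the same formula.
Number of ground instances = 4.

4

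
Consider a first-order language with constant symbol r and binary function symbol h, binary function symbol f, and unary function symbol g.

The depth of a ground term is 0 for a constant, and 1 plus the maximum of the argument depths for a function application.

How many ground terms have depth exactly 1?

Let N_k = |{terms of depth ≤ k}|. Then N_0 = 1 and N_k = 1 + N_{k-1}^2 + N_{k-1}^2 + N_{k-1} for k ≥ 1 (one summand per function symbol, arity giving the exponent).
N_0 = 1
N_1 = 1 + 1^2 + 1^2 + 1 = 4
Terms of depth exactly 1: N_1 − N_0 = 4 − 1 = 3.

3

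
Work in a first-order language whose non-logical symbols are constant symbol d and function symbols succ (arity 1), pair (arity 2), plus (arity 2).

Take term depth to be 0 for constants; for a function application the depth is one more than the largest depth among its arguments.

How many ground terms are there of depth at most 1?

Let N_k count ground terms of depth at most k. Each non-constant term of depth ≤ k is some function symbol applied to depth-≤(k−1) arguments, giving N_k = 1 + N_{k-1} + N_{k-1}^2 + N_{k-1}^2.
N_0 = 1
N_1 = 1 + 1 + 1^2 + 1^2 = 4

4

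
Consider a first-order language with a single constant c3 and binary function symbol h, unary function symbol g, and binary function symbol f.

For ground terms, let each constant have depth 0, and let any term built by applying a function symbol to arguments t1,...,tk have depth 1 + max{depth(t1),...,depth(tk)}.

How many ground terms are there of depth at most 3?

2776

Count level by level. With function symbols h/2, g/1, f/2, the terms of depth ≤ k are the 1 constant together with each function applied to depth-≤(k−1) tuples, so N_k = 1 + N_{k-1}^2 + N_{k-1} + N_{k-1}^2.
N_0 = 1
N_1 = 1 + 1^2 + 1 + 1^2 = 4
N_2 = 1 + 4^2 + 4 + 4^2 = 37
N_3 = 1 + 37^2 + 37 + 37^2 = 2776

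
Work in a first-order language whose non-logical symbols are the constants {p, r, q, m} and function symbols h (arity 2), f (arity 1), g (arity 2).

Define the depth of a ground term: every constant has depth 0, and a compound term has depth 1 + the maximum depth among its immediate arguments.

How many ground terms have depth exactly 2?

3204

Write N_k for the number of ground terms of depth ≤ k. A term of depth ≤ k is either a constant or a function symbol applied to arguments of depth ≤ k−1, so N_k = 4 + N_{k-1}^2 + N_{k-1} + N_{k-1}^2.
N_0 = 4
N_1 = 4 + 4^2 + 4 + 4^2 = 40
N_2 = 4 + 40^2 + 40 + 40^2 = 3244
Terms of depth exactly 2: N_2 − N_1 = 3244 − 40 = 3204.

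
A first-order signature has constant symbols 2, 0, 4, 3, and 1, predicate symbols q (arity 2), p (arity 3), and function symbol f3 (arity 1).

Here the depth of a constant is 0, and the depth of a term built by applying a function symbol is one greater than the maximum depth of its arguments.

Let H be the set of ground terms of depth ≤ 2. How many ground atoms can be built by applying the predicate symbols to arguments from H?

3600

First count ground terms of depth ≤ 2.
Write N_k for the number of ground terms of depth ≤ k. A term of depth ≤ k is either a constant or a function symbol applied to arguments of depth ≤ k−1, so N_k = 5 + N_{k-1}.
N_0 = 5
N_1 = 5 + 5 = 10
N_2 = 5 + 10 = 15
So |H| = 15.
Ground atoms are formed by filling each argument slot of a predicate with a term from H, so an r-ary predicate gives |H|^r atoms:
  q: 15^2 = 225;  p: 15^3 = 3375
Total ground atoms: 225 + 3375 = 3600.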